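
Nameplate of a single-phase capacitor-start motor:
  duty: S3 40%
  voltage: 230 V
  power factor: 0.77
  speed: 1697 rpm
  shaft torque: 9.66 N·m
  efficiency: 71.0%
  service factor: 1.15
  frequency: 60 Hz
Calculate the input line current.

ω = 2π×1697/60 = 177.7 rad/s; P_out = τω = 9.66 × 177.7 = 1717 W
P_in = P_out / η = 1717 / 0.710 = 2418 W
I = P_in / (V·cosφ) = 2418 / (230 × 0.77) = 13.7 A

13.7 A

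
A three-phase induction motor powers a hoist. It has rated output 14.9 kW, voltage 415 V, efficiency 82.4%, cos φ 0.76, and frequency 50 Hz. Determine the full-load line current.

33.1 A

P_out = 14.9 kW = 14900 W
P_in = P_out / η = 14900 / 0.824 = 18083 W
I_L = P_in / (√3·V_L·cosφ) = 18083 / (1.732 × 415 × 0.76) = 33.1 A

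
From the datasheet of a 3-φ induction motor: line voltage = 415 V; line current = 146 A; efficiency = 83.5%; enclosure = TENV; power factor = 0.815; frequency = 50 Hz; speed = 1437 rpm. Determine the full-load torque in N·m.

475 N·m

P_in = √3·V·I·cosφ = 1.732 × 415 × 146 × 0.815 = 85528 W
P_out = η·P_in = 0.835 × 85528 = 71416 W
n = 1437 rpm
ω = 2π×1437/60 = 150.5 rad/s
τ = P_out/ω = 71416/150.5 = 475 N·m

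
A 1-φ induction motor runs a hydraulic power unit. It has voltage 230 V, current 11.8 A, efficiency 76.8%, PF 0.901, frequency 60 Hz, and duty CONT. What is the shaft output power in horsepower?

2.52 HP

P_in = V·I·cosφ = 230 × 11.8 × 0.901 = 2445 W
P_out = η·P_in = 0.768 × 2445 = 1878 W
= 1878/746 = 2.52 HP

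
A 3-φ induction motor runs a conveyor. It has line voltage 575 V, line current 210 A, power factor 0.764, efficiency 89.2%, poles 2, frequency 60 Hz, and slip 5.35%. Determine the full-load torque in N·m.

P_in = √3·V·I·cosφ = 1.732 × 575 × 210 × 0.764 = 159782 W
P_out = η·P_in = 0.892 × 159782 = 142526 W
n_s = 120×60/2 = 3600 rpm; n = 3600×(1−0.0535) = 3407 rpm
ω = 2π×3407/60 = 356.8 rad/s
τ = P_out/ω = 142526/356.8 = 399 N·m

399 N·m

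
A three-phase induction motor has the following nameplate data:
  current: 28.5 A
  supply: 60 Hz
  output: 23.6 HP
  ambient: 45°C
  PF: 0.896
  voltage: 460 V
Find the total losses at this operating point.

2.74 kW

P_in = √3·V·I·cosφ = 1.732×460×28.5×0.896 = 20345 W
P_out = 23.6×746 = 17606 W
Losses = P_in − P_out = 20345 − 17606 = 2739 W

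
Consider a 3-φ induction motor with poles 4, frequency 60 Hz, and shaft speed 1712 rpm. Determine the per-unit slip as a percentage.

n_s = 120f/p = 120×60/4 = 1800 rpm
s = (n_s − n)/n_s = (1800 − 1712)/1800 = 0.0489

4.9 %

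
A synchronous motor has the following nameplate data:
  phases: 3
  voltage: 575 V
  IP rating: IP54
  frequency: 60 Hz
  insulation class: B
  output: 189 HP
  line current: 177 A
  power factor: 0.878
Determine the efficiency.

91.1 %

P_out = 189 × 746 = 140994 W
P_in = √3·V_L·I_L·cosφ = 1.732 × 575 × 177 × 0.878 = 154769 W
η = P_out / P_in = 140994 / 154769 = 0.911 = 91.1%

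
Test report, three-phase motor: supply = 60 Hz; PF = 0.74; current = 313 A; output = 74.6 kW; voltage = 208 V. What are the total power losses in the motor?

8.84 kW

P_in = √3·V·I·cosφ = 1.732×208×313×0.74 = 83442 W
P_out = 74600 W
Losses = P_in − P_out = 83442 − 74600 = 8842 W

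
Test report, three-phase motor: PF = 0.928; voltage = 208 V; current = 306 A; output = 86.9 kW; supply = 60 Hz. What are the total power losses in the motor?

15400 W

P_in = √3·V·I·cosφ = 1.732×208×306×0.928 = 102301 W
P_out = 86900 W
Losses = P_in − P_out = 102301 − 86900 = 15401 W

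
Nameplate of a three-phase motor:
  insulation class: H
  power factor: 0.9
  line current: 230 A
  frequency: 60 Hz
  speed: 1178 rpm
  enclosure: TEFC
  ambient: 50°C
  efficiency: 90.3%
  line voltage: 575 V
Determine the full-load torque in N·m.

P_in = √3·V·I·cosφ = 1.732 × 575 × 230 × 0.9 = 206151 W
P_out = η·P_in = 0.903 × 206151 = 186154 W
n = 1178 rpm
ω = 2π×1178/60 = 123.4 rad/s
τ = P_out/ω = 186154/123.4 = 1510 N·m

1510 N·m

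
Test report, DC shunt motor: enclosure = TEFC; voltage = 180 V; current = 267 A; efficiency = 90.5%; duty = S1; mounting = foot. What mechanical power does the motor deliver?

P_in = V·I = 180 × 267 = 48060 W
P_out = η·P_in = 0.905 × 48060 = 43494 W

43.5 kW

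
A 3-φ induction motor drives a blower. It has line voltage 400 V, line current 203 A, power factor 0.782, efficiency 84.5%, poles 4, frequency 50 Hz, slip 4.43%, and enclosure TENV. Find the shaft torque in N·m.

P_in = √3·V·I·cosφ = 1.732 × 400 × 203 × 0.782 = 109979 W
P_out = η·P_in = 0.845 × 109979 = 92932 W
n_s = 120×50/4 = 1500 rpm; n = 1500×(1−0.0443) = 1434 rpm
ω = 2π×1434/60 = 150.2 rad/s
τ = P_out/ω = 92932/150.2 = 619 N·m

619 N·m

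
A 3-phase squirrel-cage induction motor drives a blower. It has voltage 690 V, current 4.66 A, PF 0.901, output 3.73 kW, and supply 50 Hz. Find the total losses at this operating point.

1290 W

P_in = √3·V·I·cosφ = 1.732×690×4.66×0.901 = 5018 W
P_out = 3730 W
Losses = P_in − P_out = 5018 − 3730 = 1288 W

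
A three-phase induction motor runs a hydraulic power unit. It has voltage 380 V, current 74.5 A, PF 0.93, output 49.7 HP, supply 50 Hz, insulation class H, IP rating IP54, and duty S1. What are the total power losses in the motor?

P_in = √3·V·I·cosφ = 1.732×380×74.5×0.93 = 45601 W
P_out = 49.7×746 = 37076 W
Losses = P_in − P_out = 45601 − 37076 = 8525 W

8530 W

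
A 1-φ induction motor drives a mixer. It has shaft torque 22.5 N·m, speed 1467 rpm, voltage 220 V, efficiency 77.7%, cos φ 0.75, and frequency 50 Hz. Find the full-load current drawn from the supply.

27 A

ω = 2π×1467/60 = 153.6 rad/s; P_out = τω = 22.5 × 153.6 = 3456 W
P_in = P_out / η = 3456 / 0.777 = 4448 W
I = P_in / (V·cosφ) = 4448 / (220 × 0.75) = 27 A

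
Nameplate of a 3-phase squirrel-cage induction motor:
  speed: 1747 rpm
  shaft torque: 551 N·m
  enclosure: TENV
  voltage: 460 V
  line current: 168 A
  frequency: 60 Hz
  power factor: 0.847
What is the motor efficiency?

88.9 %

ω = 2π × 1747/60 = 182.9 rad/s; P_out = τω = 551 × 182.9 = 100778 W
P_in = √3·V_L·I_L·cosφ = 1.732 × 460 × 168 × 0.847 = 113370 W
η = P_out / P_in = 100778 / 113370 = 0.889 = 88.9%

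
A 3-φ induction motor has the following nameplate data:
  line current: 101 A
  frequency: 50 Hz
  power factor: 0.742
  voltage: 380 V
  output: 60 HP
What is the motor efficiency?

P_out = 60 × 746 = 44760 W
P_in = √3·V_L·I_L·cosφ = 1.732 × 380 × 101 × 0.742 = 49324 W
η = P_out / P_in = 44760 / 49324 = 0.907 = 90.7%

90.7 %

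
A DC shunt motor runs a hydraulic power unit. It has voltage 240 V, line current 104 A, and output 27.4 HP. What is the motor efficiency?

P_out = 27.4 × 746 = 20440 W
P_in = V·I = 240 × 104 = 24960 W
η = P_out / P_in = 20440 / 24960 = 0.819 = 81.9%

81.9 %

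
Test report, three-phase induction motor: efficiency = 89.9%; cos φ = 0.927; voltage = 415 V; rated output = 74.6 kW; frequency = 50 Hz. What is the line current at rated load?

125 A

P_out = 74.6 kW = 74600 W
P_in = P_out / η = 74600 / 0.899 = 82981 W
I_L = P_in / (√3·V_L·cosφ) = 82981 / (1.732 × 415 × 0.927) = 125 A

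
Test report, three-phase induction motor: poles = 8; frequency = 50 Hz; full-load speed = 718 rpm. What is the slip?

n_s = 120f/p = 120×50/8 = 750 rpm
s = (n_s − n)/n_s = (750 − 718)/750 = 0.0427

4.3 %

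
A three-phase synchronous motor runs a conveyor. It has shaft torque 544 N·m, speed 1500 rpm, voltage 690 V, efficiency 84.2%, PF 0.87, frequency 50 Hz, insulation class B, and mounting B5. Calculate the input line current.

97.6 A

ω = 2π×1500/60 = 157.1 rad/s; P_out = τω = 544 × 157.1 = 85462 W
P_in = P_out / η = 85462 / 0.842 = 101499 W
I_L = P_in / (√3·V_L·cosφ) = 101499 / (1.732 × 690 × 0.87) = 97.6 A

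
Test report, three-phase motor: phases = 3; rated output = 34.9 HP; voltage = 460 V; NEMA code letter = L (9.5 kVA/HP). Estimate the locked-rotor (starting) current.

S_LR = 9.5 × 34.9 = 331.55 kVA
I_LR = S_LR/(√3·V_L) = 331550/(1.732×460) = 416 A

416 A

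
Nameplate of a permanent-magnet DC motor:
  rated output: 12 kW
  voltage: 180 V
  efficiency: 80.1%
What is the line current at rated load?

83.2 A

P_out = 12 kW = 12000 W
P_in = P_out / η = 12000 / 0.801 = 14981 W
I = P_in / V = 14981 / 180 = 83.2 A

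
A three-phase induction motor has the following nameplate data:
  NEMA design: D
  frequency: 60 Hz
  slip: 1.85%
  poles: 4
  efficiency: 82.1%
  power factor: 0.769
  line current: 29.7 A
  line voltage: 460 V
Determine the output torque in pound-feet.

P_in = √3·V·I·cosφ = 1.732 × 460 × 29.7 × 0.769 = 18197 W
P_out = η·P_in = 0.821 × 18197 = 14940 W
n_s = 120×60/4 = 1800 rpm; n = 1800×(1−0.0185) = 1767 rpm
ω = 2π×1767/60 = 185 rad/s
τ = P_out/ω = 14940/185 = 80.76 N·m
In lb·ft: 80.76/1.356 = 59.6 lb·ft

59.6 lb·ft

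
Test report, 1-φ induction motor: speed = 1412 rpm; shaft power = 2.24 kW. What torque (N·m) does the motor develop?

ω = 2π × 1412/60 = 147.9 rad/s
τ = P/ω = 2240/147.9 = 15.1 N·m

15.1 N·m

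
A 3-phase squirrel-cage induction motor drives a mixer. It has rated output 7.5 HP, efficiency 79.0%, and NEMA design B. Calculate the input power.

7.08 kW

P_out = 7.5 × 746 = 5595 W
P_in = P_out/η = 5595/0.79 = 7082 W = 7.08 kW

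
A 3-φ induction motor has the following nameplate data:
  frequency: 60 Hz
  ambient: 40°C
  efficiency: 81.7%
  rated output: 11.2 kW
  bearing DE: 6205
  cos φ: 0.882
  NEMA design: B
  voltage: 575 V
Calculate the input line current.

15.6 A

P_out = 11.2 kW = 11200 W
P_in = P_out / η = 11200 / 0.817 = 13709 W
I_L = P_in / (√3·V_L·cosφ) = 13709 / (1.732 × 575 × 0.882) = 15.6 A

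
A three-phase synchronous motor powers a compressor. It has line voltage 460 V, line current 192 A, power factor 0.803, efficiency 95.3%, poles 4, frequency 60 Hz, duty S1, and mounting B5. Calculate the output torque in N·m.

621 N·m

P_in = √3·V·I·cosφ = 1.732 × 460 × 192 × 0.803 = 122835 W
P_out = η·P_in = 0.953 × 122835 = 117062 W
n = n_s = 120×60/4 = 1800 rpm (synchronous)
ω = 2π×1800/60 = 188.5 rad/s
τ = P_out/ω = 117062/188.5 = 621 N·m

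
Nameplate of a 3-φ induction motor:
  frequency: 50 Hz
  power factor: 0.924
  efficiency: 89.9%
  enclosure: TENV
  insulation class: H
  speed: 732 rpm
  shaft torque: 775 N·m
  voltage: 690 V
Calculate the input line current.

59.8 A

ω = 2π×732/60 = 76.65 rad/s; P_out = τω = 775 × 76.65 = 59404 W
P_in = P_out / η = 59404 / 0.899 = 66078 W
I_L = P_in / (√3·V_L·cosφ) = 66078 / (1.732 × 690 × 0.924) = 59.8 A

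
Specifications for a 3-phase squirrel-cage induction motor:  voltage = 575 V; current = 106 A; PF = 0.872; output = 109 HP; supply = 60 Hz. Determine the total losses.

P_in = √3·V·I·cosφ = 1.732×575×106×0.872 = 92053 W
P_out = 109×746 = 81314 W
Losses = P_in − P_out = 92053 − 81314 = 10739 W

10700 W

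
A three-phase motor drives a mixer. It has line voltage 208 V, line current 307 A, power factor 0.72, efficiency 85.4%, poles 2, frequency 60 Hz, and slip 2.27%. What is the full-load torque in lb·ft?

P_in = √3·V·I·cosφ = 1.732 × 208 × 307 × 0.72 = 79631 W
P_out = η·P_in = 0.854 × 79631 = 68005 W
n_s = 120×60/2 = 3600 rpm; n = 3600×(1−0.0227) = 3518 rpm
ω = 2π×3518/60 = 368.4 rad/s
τ = P_out/ω = 68005/368.4 = 184.6 N·m
In lb·ft: 184.6/1.356 = 136 lb·ft

136 lb·ft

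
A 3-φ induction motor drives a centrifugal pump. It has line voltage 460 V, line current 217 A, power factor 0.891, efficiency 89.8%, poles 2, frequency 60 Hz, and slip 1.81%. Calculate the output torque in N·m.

374 N·m

P_in = √3·V·I·cosφ = 1.732 × 460 × 217 × 0.891 = 154043 W
P_out = η·P_in = 0.898 × 154043 = 138331 W
n_s = 120×60/2 = 3600 rpm; n = 3600×(1−0.0181) = 3535 rpm
ω = 2π×3535/60 = 370.2 rad/s
τ = P_out/ω = 138331/370.2 = 374 N·m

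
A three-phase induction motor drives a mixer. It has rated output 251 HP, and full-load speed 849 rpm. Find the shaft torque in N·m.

2110 N·m

P_out = 251 × 746 = 187246 W
ω = 2π × 849/60 = 88.91 rad/s
τ = P_out/ω = 187246/88.91 = 2110 N·m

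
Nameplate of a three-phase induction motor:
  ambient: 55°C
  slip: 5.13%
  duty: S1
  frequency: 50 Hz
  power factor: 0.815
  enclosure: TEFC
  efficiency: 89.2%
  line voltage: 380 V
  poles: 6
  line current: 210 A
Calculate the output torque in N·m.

1010 N·m

P_in = √3·V·I·cosφ = 1.732 × 380 × 210 × 0.815 = 112644 W
P_out = η·P_in = 0.892 × 112644 = 100478 W
n_s = 120×50/6 = 1000 rpm; n = 1000×(1−0.0513) = 949 rpm
ω = 2π×949/60 = 99.38 rad/s
τ = P_out/ω = 100478/99.38 = 1010 N·m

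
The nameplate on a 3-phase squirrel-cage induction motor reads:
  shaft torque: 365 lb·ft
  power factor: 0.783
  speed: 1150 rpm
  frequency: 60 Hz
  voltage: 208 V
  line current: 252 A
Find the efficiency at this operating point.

83.8 %

τ = 365 lb·ft × 1.356 = 494.9 N·m
ω = 2π × 1150/60 = 120.4 rad/s; P_out = τω = 494.9 × 120.4 = 59586 W
P_in = √3·V_L·I_L·cosφ = 1.732 × 208 × 252 × 0.783 = 71084 W
η = P_out / P_in = 59586 / 71084 = 0.838 = 83.8%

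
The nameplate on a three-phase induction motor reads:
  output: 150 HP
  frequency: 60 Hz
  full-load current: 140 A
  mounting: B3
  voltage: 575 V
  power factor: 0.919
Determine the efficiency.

87.3 %

P_out = 150 × 746 = 111900 W
P_in = √3·V_L·I_L·cosφ = 1.732 × 575 × 140 × 0.919 = 128132 W
η = P_out / P_in = 111900 / 128132 = 0.873 = 87.3%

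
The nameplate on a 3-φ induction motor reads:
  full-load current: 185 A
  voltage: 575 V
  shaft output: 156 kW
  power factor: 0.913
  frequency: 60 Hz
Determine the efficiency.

P_out = 156 kW = 156000 W
P_in = √3·V_L·I_L·cosφ = 1.732 × 575 × 185 × 0.913 = 168212 W
η = P_out / P_in = 156000 / 168212 = 0.927 = 92.7%

92.7 %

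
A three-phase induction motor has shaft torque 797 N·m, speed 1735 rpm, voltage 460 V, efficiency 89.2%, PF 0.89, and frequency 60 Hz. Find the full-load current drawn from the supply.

229 A

ω = 2π×1735/60 = 181.7 rad/s; P_out = τω = 797 × 181.7 = 144815 W
P_in = P_out / η = 144815 / 0.892 = 162349 W
I_L = P_in / (√3·V_L·cosφ) = 162349 / (1.732 × 460 × 0.89) = 229 A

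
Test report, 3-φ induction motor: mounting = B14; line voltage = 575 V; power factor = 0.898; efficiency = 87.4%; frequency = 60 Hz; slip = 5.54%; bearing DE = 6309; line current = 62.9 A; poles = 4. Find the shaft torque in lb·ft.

204 lb·ft

P_in = √3·V·I·cosφ = 1.732 × 575 × 62.9 × 0.898 = 56253 W
P_out = η·P_in = 0.874 × 56253 = 49165 W
n_s = 120×60/4 = 1800 rpm; n = 1800×(1−0.0554) = 1700 rpm
ω = 2π×1700/60 = 178 rad/s
τ = P_out/ω = 49165/178 = 276.2 N·m
In lb·ft: 276.2/1.356 = 204 lb·ft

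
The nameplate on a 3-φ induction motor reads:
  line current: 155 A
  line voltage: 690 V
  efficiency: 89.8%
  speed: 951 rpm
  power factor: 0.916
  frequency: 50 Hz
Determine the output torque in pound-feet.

P_in = √3·V·I·cosφ = 1.732 × 690 × 155 × 0.916 = 169677 W
P_out = η·P_in = 0.898 × 169677 = 152370 W
n = 951 rpm
ω = 2π×951/60 = 99.59 rad/s
τ = P_out/ω = 152370/99.59 = 1530 N·m
In lb·ft: 1530/1.356 = 1130 lb·ft

1130 lb·ft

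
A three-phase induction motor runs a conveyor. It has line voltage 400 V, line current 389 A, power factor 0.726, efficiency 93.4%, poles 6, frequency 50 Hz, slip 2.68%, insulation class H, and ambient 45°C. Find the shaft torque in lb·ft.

P_in = √3·V·I·cosφ = 1.732 × 400 × 389 × 0.726 = 195656 W
P_out = η·P_in = 0.934 × 195656 = 182743 W
n_s = 120×50/6 = 1000 rpm; n = 1000×(1−0.0268) = 973 rpm
ω = 2π×973/60 = 101.9 rad/s
τ = P_out/ω = 182743/101.9 = 1793 N·m
In lb·ft: 1793/1.356 = 1320 lb·ft

1320 lb·ft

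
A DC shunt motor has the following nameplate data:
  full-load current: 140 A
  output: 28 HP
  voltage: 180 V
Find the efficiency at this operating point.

82.9 %

P_out = 28 × 746 = 20888 W
P_in = V·I = 180 × 140 = 25200 W
η = P_out / P_in = 20888 / 25200 = 0.829 = 82.9%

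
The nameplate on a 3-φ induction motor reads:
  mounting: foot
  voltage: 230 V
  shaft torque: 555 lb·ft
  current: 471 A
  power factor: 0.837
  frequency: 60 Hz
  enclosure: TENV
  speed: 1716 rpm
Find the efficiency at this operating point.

86.1 %

τ = 555 lb·ft × 1.356 = 752.6 N·m
ω = 2π × 1716/60 = 179.7 rad/s; P_out = τω = 752.6 × 179.7 = 135242 W
P_in = √3·V_L·I_L·cosφ = 1.732 × 230 × 471 × 0.837 = 157044 W
η = P_out / P_in = 135242 / 157044 = 0.861 = 86.1%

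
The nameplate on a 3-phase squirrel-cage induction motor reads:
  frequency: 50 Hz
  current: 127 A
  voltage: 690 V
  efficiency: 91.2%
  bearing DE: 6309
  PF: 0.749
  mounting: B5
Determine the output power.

P_in = √3·V·I·cosφ = 1.732 × 690 × 127 × 0.749 = 113680 W
P_out = η·P_in = 0.912 × 113680 = 103676 W

104 kW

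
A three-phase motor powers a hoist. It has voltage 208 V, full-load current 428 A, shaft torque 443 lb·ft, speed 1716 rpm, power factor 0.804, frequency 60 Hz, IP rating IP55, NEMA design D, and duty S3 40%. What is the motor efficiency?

τ = 443 lb·ft × 1.356 = 600.7 N·m
ω = 2π × 1716/60 = 179.7 rad/s; P_out = τω = 600.7 × 179.7 = 107946 W
P_in = √3·V_L·I_L·cosφ = 1.732 × 208 × 428 × 0.804 = 123968 W
η = P_out / P_in = 107946 / 123968 = 0.871 = 87.1%

87.1 %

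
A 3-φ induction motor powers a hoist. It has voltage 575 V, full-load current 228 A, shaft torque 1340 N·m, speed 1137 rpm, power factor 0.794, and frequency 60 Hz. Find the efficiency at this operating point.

88.5 %

ω = 2π × 1137/60 = 119.1 rad/s; P_out = τω = 1340 × 119.1 = 159594 W
P_in = √3·V_L·I_L·cosφ = 1.732 × 575 × 228 × 0.794 = 180290 W
η = P_out / P_in = 159594 / 180290 = 0.885 = 88.5%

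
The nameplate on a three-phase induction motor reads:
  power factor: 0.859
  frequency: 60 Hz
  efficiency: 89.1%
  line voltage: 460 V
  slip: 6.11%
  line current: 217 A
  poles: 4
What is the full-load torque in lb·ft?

P_in = √3·V·I·cosφ = 1.732 × 460 × 217 × 0.859 = 148511 W
P_out = η·P_in = 0.891 × 148511 = 132323 W
n_s = 120×60/4 = 1800 rpm; n = 1800×(1−0.0611) = 1690 rpm
ω = 2π×1690/60 = 177 rad/s
τ = P_out/ω = 132323/177 = 747.6 N·m
In lb·ft: 747.6/1.356 = 551 lb·ft

551 lb·ft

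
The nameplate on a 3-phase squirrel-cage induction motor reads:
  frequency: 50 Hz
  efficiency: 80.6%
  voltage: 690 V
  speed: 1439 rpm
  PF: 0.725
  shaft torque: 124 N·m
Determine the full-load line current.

ω = 2π×1439/60 = 150.7 rad/s; P_out = τω = 124 × 150.7 = 18687 W
P_in = P_out / η = 18687 / 0.806 = 23185 W
I_L = P_in / (√3·V_L·cosφ) = 23185 / (1.732 × 690 × 0.725) = 26.8 A

26.8 A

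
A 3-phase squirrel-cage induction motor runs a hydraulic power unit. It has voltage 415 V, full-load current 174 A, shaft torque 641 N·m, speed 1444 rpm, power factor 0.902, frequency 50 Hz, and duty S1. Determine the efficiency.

ω = 2π × 1444/60 = 151.2 rad/s; P_out = τω = 641 × 151.2 = 96919 W
P_in = √3·V_L·I_L·cosφ = 1.732 × 415 × 174 × 0.902 = 112811 W
η = P_out / P_in = 96919 / 112811 = 0.859 = 85.9%

85.9 %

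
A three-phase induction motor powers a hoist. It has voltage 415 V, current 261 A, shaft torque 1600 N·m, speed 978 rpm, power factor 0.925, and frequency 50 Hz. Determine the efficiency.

ω = 2π × 978/60 = 102.4 rad/s; P_out = τω = 1600 × 102.4 = 163840 W
P_in = √3·V_L·I_L·cosφ = 1.732 × 415 × 261 × 0.925 = 173531 W
η = P_out / P_in = 163840 / 173531 = 0.944 = 94.4%

94.4 %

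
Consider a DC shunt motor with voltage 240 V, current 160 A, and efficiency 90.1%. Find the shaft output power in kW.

P_in = V·I = 240 × 160 = 38400 W
P_out = η·P_in = 0.901 × 38400 = 34598 W

34.6 kW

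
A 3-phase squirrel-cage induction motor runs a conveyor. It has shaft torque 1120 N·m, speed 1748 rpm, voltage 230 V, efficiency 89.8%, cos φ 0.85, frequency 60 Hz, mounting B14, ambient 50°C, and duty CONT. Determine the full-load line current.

ω = 2π×1748/60 = 183.1 rad/s; P_out = τω = 1120 × 183.1 = 205072 W
P_in = P_out / η = 205072 / 0.898 = 228365 W
I_L = P_in / (√3·V_L·cosφ) = 228365 / (1.732 × 230 × 0.85) = 674 A

674 A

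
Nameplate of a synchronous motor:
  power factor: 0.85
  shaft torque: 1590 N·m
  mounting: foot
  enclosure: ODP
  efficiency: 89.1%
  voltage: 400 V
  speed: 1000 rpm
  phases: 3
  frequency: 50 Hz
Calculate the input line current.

ω = 2π×1000/60 = 104.7 rad/s; P_out = τω = 1590 × 104.7 = 166473 W
P_in = P_out / η = 166473 / 0.891 = 186838 W
I_L = P_in / (√3·V_L·cosφ) = 186838 / (1.732 × 400 × 0.85) = 317 A

317 A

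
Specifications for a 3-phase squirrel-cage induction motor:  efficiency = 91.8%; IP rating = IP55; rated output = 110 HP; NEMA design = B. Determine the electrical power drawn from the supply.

P_out = 110 × 746 = 82060 W
P_in = P_out/η = 82060/0.918 = 89390 W = 89.4 kW

89.4 kW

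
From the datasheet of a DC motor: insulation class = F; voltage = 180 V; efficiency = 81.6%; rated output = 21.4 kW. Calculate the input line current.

146 A

P_out = 21.4 kW = 21400 W
P_in = P_out / η = 21400 / 0.816 = 26225 W
I = P_in / V = 26225 / 180 = 146 A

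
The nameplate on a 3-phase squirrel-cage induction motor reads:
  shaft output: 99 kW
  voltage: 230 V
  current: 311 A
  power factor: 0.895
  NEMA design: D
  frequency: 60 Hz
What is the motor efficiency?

89.3 %

P_out = 99 kW = 99000 W
P_in = √3·V_L·I_L·cosφ = 1.732 × 230 × 311 × 0.895 = 110882 W
η = P_out / P_in = 99000 / 110882 = 0.893 = 89.3%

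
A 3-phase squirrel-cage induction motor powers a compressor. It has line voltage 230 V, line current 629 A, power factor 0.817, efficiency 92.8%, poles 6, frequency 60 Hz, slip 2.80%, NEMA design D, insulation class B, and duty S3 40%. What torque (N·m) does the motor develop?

1560 N·m

P_in = √3·V·I·cosφ = 1.732 × 230 × 629 × 0.817 = 204714 W
P_out = η·P_in = 0.928 × 204714 = 189975 W
n_s = 120×60/6 = 1200 rpm; n = 1200×(1−0.028) = 1166 rpm
ω = 2π×1166/60 = 122.1 rad/s
τ = P_out/ω = 189975/122.1 = 1560 N·m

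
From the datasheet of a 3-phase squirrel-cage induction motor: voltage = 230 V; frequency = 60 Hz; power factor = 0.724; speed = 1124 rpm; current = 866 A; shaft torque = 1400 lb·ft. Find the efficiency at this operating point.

τ = 1400 lb·ft × 1.356 = 1898 N·m
ω = 2π × 1124/60 = 117.7 rad/s; P_out = τω = 1898 × 117.7 = 223395 W
P_in = √3·V_L·I_L·cosφ = 1.732 × 230 × 866 × 0.724 = 249765 W
η = P_out / P_in = 223395 / 249765 = 0.894 = 89.4%

89.4 %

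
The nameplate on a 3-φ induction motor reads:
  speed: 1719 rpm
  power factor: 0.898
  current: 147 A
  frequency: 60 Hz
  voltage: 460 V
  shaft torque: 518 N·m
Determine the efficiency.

88.7 %

ω = 2π × 1719/60 = 180 rad/s; P_out = τω = 518 × 180 = 93240 W
P_in = √3·V_L·I_L·cosφ = 1.732 × 460 × 147 × 0.898 = 105172 W
η = P_out / P_in = 93240 / 105172 = 0.887 = 88.7%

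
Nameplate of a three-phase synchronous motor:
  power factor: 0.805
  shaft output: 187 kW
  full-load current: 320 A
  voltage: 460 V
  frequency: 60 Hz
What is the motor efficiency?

P_out = 187 kW = 187000 W
P_in = √3·V_L·I_L·cosφ = 1.732 × 460 × 320 × 0.805 = 205235 W
η = P_out / P_in = 187000 / 205235 = 0.911 = 91.1%

91.1 %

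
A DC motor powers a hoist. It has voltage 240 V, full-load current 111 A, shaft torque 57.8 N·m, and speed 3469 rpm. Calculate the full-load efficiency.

ω = 2π × 3469/60 = 363.3 rad/s; P_out = τω = 57.8 × 363.3 = 20999 W
P_in = V·I = 240 × 111 = 26640 W
η = P_out / P_in = 20999 / 26640 = 0.788 = 78.8%

78.8 %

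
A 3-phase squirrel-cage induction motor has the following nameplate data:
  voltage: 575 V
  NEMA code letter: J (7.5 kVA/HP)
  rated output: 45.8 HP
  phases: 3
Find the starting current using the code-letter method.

S_LR = 7.5 × 45.8 = 343.5 kVA
I_LR = S_LR/(√3·V_L) = 343500/(1.732×575) = 345 A

345 A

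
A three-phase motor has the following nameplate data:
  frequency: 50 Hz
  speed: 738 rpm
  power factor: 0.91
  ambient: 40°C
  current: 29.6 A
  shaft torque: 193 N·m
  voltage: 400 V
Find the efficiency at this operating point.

79.9 %

ω = 2π × 738/60 = 77.28 rad/s; P_out = τω = 193 × 77.28 = 14915 W
P_in = √3·V_L·I_L·cosφ = 1.732 × 400 × 29.6 × 0.91 = 18661 W
η = P_out / P_in = 14915 / 18661 = 0.799 = 79.9%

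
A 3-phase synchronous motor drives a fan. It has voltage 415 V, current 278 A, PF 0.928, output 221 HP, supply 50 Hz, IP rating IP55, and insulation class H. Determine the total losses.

20600 W

P_in = √3·V·I·cosφ = 1.732×415×278×0.928 = 185434 W
P_out = 221×746 = 164866 W
Losses = P_in − P_out = 185434 − 164866 = 20568 W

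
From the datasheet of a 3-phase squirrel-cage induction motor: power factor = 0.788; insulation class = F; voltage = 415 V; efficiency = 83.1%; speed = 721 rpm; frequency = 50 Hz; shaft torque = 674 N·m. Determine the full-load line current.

108 A

ω = 2π×721/60 = 75.5 rad/s; P_out = τω = 674 × 75.5 = 50887 W
P_in = P_out / η = 50887 / 0.831 = 61236 W
I_L = P_in / (√3·V_L·cosφ) = 61236 / (1.732 × 415 × 0.788) = 108 A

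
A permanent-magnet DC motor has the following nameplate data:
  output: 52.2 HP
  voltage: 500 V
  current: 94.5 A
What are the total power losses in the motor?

P_in = V·I = 500×94.5 = 47250 W
P_out = 52.2×746 = 38941 W
Losses = P_in − P_out = 47250 − 38941 = 8309 W

8310 W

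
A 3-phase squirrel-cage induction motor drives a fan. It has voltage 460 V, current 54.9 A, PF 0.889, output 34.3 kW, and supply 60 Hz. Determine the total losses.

4590 W

P_in = √3·V·I·cosφ = 1.732×460×54.9×0.889 = 38885 W
P_out = 34300 W
Losses = P_in − P_out = 38885 − 34300 = 4585 W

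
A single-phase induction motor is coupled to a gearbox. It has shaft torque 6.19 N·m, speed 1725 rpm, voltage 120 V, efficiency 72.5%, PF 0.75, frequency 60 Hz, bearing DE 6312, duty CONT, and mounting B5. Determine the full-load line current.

ω = 2π×1725/60 = 180.6 rad/s; P_out = τω = 6.19 × 180.6 = 1118 W
P_in = P_out / η = 1118 / 0.725 = 1542 W
I = P_in / (V·cosφ) = 1542 / (120 × 0.75) = 17.1 A

17.1 A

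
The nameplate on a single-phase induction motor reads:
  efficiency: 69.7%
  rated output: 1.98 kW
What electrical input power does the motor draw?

2.84 kW

P_out = 1980 W
P_in = P_out/η = 1980/0.697 = 2841 W = 2.84 kW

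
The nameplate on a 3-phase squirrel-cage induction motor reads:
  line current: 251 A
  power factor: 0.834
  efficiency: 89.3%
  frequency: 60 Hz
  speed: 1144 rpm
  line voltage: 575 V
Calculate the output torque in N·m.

1550 N·m

P_in = √3·V·I·cosφ = 1.732 × 575 × 251 × 0.834 = 208476 W
P_out = η·P_in = 0.893 × 208476 = 186169 W
n = 1144 rpm
ω = 2π×1144/60 = 119.8 rad/s
τ = P_out/ω = 186169/119.8 = 1550 N·m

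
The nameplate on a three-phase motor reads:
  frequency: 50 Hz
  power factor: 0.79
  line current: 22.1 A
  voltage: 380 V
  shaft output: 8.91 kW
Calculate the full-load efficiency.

P_out = 8.91 kW = 8910 W
P_in = √3·V_L·I_L·cosφ = 1.732 × 380 × 22.1 × 0.79 = 11491 W
η = P_out / P_in = 8910 / 11491 = 0.775 = 77.5%

77.5 %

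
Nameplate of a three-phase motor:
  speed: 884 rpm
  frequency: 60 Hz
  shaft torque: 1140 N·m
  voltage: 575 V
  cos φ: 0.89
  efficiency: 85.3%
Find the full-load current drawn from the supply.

ω = 2π×884/60 = 92.57 rad/s; P_out = τω = 1140 × 92.57 = 105530 W
P_in = P_out / η = 105530 / 0.853 = 123716 W
I_L = P_in / (√3·V_L·cosφ) = 123716 / (1.732 × 575 × 0.89) = 140 A

140 A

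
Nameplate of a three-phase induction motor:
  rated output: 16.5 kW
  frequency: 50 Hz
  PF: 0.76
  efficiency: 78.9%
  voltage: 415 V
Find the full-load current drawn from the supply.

P_out = 16.5 kW = 16500 W
P_in = P_out / η = 16500 / 0.789 = 20913 W
I_L = P_in / (√3·V_L·cosφ) = 20913 / (1.732 × 415 × 0.76) = 38.3 A

38.3 A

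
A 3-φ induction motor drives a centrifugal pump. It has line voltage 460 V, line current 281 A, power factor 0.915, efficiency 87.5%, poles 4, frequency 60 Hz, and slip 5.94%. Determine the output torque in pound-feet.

P_in = √3·V·I·cosφ = 1.732 × 460 × 281 × 0.915 = 204849 W
P_out = η·P_in = 0.875 × 204849 = 179243 W
n_s = 120×60/4 = 1800 rpm; n = 1800×(1−0.0594) = 1693 rpm
ω = 2π×1693/60 = 177.3 rad/s
τ = P_out/ω = 179243/177.3 = 1011 N·m
In lb·ft: 1011/1.356 = 746 lb·ft

746 lb·ft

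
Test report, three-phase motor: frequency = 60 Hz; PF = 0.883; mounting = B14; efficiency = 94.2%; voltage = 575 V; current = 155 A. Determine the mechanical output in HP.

P_in = √3·V·I·cosφ = 1.732 × 575 × 155 × 0.883 = 136304 W
P_out = η·P_in = 0.942 × 136304 = 128398 W
= 128398/746 = 172 HP

172 HP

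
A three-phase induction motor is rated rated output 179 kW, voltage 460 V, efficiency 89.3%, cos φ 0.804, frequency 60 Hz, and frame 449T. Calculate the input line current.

313 A

P_out = 179 kW = 179000 W
P_in = P_out / η = 179000 / 0.893 = 200448 W
I_L = P_in / (√3·V_L·cosφ) = 200448 / (1.732 × 460 × 0.804) = 313 A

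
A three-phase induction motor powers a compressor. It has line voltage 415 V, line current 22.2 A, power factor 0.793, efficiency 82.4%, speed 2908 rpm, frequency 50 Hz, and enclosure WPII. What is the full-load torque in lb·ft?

P_in = √3·V·I·cosφ = 1.732 × 415 × 22.2 × 0.793 = 12654 W
P_out = η·P_in = 0.824 × 12654 = 10427 W
n = 2908 rpm
ω = 2π×2908/60 = 304.5 rad/s
τ = P_out/ω = 10427/304.5 = 34.24 N·m
In lb·ft: 34.24/1.356 = 25.3 lb·ft

25.3 lb·ft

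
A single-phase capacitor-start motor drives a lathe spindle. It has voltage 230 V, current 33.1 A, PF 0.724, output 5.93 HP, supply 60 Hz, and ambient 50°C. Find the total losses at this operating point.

1090 W

P_in = V·I·cosφ = 230×33.1×0.724 = 5512 W
P_out = 5.93×746 = 4424 W
Losses = P_in − P_out = 5512 − 4424 = 1088 W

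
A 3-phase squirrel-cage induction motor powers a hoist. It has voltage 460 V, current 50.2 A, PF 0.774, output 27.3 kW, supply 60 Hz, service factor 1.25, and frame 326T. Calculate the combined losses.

P_in = √3·V·I·cosφ = 1.732×460×50.2×0.774 = 30956 W
P_out = 27300 W
Losses = P_in − P_out = 30956 − 27300 = 3656 W

3660 W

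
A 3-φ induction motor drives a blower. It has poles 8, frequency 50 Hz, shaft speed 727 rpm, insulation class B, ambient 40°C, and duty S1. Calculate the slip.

3.07 %

n_s = 120f/p = 120×50/8 = 750 rpm
s = (n_s − n)/n_s = (750 − 727)/750 = 0.0307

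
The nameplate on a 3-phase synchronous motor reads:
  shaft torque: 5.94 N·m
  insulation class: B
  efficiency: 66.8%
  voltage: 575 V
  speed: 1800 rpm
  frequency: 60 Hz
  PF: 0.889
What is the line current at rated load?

ω = 2π×1800/60 = 188.5 rad/s; P_out = τω = 5.94 × 188.5 = 1120 W
P_in = P_out / η = 1120 / 0.668 = 1677 W
I_L = P_in / (√3·V_L·cosφ) = 1677 / (1.732 × 575 × 0.889) = 1.89 A

1.89 A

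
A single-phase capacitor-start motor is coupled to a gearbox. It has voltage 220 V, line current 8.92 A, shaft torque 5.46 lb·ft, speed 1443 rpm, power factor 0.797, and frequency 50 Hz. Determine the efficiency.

71.5 %

τ = 5.46 lb·ft × 1.356 = 7.404 N·m
ω = 2π × 1443/60 = 151.1 rad/s; P_out = τω = 7.404 × 151.1 = 1119 W
P_in = V·I·cosφ = 220 × 8.92 × 0.797 = 1564 W
η = P_out / P_in = 1119 / 1564 = 0.715 = 71.5%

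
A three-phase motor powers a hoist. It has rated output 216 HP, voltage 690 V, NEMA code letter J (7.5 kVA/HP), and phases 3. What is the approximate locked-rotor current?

S_LR = 7.5 × 216 = 1620 kVA
I_LR = S_LR/(√3·V_L) = 1620000/(1.732×690) = 1360 A

1360 A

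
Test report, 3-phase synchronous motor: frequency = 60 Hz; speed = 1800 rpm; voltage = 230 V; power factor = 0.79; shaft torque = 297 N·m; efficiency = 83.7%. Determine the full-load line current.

ω = 2π×1800/60 = 188.5 rad/s; P_out = τω = 297 × 188.5 = 55985 W
P_in = P_out / η = 55985 / 0.837 = 66888 W
I_L = P_in / (√3·V_L·cosφ) = 66888 / (1.732 × 230 × 0.79) = 213 A

213 A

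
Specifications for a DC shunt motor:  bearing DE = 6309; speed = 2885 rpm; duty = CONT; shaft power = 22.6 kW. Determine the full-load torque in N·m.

ω = 2π × 2885/60 = 302.1 rad/s
τ = P/ω = 22600/302.1 = 74.8 N·m

74.8 N·m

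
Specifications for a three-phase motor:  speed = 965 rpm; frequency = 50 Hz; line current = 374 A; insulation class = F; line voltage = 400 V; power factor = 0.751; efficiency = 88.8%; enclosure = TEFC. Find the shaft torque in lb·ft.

P_in = √3·V·I·cosφ = 1.732 × 400 × 374 × 0.751 = 194590 W
P_out = η·P_in = 0.888 × 194590 = 172796 W
n = 965 rpm
ω = 2π×965/60 = 101.1 rad/s
τ = P_out/ω = 172796/101.1 = 1709 N·m
In lb·ft: 1709/1.356 = 1260 lb·ft

1260 lb·ft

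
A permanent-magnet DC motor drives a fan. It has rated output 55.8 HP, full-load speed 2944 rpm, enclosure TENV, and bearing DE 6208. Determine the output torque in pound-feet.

99.6 lb·ft

P_out = 55.8 × 746 = 41627 W
ω = 2π × 2944/60 = 308.3 rad/s
τ = P_out/ω = 41627/308.3 = 135 N·m
In lb·ft: 135/1.356 = 99.6 lb·ft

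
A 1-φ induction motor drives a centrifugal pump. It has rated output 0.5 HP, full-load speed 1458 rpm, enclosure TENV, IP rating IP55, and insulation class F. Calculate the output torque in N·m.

P_out = 0.5 × 746 = 373 W
ω = 2π × 1458/60 = 152.7 rad/s
τ = P_out/ω = 373/152.7 = 2.44 N·m

2.44 N·m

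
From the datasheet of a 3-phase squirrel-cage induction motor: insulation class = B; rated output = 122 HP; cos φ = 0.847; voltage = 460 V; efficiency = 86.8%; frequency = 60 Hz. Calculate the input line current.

155 A

P_out = 122 × 746 = 91012 W
P_in = P_out / η = 91012 / 0.868 = 104853 W
I_L = P_in / (√3·V_L·cosφ) = 104853 / (1.732 × 460 × 0.847) = 155 A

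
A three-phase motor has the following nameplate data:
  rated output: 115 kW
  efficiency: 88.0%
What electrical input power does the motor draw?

131 kW

P_out = 115000 W
P_in = P_out/η = 115000/0.88 = 130682 W = 131 kW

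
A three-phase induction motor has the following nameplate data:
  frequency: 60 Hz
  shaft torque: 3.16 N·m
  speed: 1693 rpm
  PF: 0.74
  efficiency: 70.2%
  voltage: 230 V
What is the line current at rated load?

2.71 A

ω = 2π×1693/60 = 177.3 rad/s; P_out = τω = 3.16 × 177.3 = 560 W
P_in = P_out / η = 560 / 0.702 = 798 W
I_L = P_in / (√3·V_L·cosφ) = 798 / (1.732 × 230 × 0.74) = 2.71 A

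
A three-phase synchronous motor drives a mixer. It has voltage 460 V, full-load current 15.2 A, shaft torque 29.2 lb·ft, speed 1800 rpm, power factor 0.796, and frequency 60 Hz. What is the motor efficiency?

τ = 29.2 lb·ft × 1.356 = 39.6 N·m
ω = 2π × 1800/60 = 188.5 rad/s; P_out = τω = 39.6 × 188.5 = 7465 W
P_in = √3·V_L·I_L·cosφ = 1.732 × 460 × 15.2 × 0.796 = 9640 W
η = P_out / P_in = 7465 / 9640 = 0.774 = 77.4%

77.4 %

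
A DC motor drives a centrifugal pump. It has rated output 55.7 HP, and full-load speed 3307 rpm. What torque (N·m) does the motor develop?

P_out = 55.7 × 746 = 41552 W
ω = 2π × 3307/60 = 346.3 rad/s
τ = P_out/ω = 41552/346.3 = 120 N·m

120 N·m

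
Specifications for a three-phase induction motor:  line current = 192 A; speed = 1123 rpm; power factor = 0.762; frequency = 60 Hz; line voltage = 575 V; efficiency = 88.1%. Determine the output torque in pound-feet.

805 lb·ft

P_in = √3·V·I·cosφ = 1.732 × 575 × 192 × 0.762 = 145704 W
P_out = η·P_in = 0.881 × 145704 = 128365 W
n = 1123 rpm
ω = 2π×1123/60 = 117.6 rad/s
τ = P_out/ω = 128365/117.6 = 1092 N·m
In lb·ft: 1092/1.356 = 805 lb·ft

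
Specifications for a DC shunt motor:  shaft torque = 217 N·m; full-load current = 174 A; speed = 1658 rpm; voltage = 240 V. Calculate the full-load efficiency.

90.2 %

ω = 2π × 1658/60 = 173.6 rad/s; P_out = τω = 217 × 173.6 = 37671 W
P_in = V·I = 240 × 174 = 41760 W
η = P_out / P_in = 37671 / 41760 = 0.902 = 90.2%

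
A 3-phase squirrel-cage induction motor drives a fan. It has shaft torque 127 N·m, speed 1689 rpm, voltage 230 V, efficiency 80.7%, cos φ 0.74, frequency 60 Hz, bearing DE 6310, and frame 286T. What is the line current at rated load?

94.4 A

ω = 2π×1689/60 = 176.9 rad/s; P_out = τω = 127 × 176.9 = 22466 W
P_in = P_out / η = 22466 / 0.807 = 27839 W
I_L = P_in / (√3·V_L·cosφ) = 27839 / (1.732 × 230 × 0.74) = 94.4 A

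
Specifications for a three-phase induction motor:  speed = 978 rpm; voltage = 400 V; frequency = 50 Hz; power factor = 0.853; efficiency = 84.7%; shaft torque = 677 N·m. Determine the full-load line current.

ω = 2π×978/60 = 102.4 rad/s; P_out = τω = 677 × 102.4 = 69325 W
P_in = P_out / η = 69325 / 0.847 = 81848 W
I_L = P_in / (√3·V_L·cosφ) = 81848 / (1.732 × 400 × 0.853) = 139 A

139 A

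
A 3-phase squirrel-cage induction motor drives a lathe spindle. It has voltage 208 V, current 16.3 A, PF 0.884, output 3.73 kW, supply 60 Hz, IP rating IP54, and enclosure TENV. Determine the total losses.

1460 W

P_in = √3·V·I·cosφ = 1.732×208×16.3×0.884 = 5191 W
P_out = 3730 W
Losses = P_in − P_out = 5191 − 3730 = 1461 W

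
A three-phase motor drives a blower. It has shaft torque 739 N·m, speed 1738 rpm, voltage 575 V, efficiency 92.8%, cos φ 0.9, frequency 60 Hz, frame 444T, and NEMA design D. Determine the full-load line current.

ω = 2π×1738/60 = 182 rad/s; P_out = τω = 739 × 182 = 134498 W
P_in = P_out / η = 134498 / 0.928 = 144933 W
I_L = P_in / (√3·V_L·cosφ) = 144933 / (1.732 × 575 × 0.9) = 162 A

162 A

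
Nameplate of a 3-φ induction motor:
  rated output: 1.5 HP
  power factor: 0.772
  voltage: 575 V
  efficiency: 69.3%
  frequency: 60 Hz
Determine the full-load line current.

2.1 A

P_out = 1.5 × 746 = 1119 W
P_in = P_out / η = 1119 / 0.693 = 1615 W
I_L = P_in / (√3·V_L·cosφ) = 1615 / (1.732 × 575 × 0.772) = 2.1 A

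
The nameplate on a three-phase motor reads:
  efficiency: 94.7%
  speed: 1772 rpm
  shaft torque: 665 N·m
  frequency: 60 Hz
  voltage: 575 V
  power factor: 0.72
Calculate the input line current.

ω = 2π×1772/60 = 185.6 rad/s; P_out = τω = 665 × 185.6 = 123424 W
P_in = P_out / η = 123424 / 0.947 = 130332 W
I_L = P_in / (√3·V_L·cosφ) = 130332 / (1.732 × 575 × 0.72) = 182 A

182 A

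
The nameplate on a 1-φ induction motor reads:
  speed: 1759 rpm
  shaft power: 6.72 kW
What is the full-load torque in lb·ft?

ω = 2π × 1759/60 = 184.2 rad/s
τ = P/ω = 6720/184.2 = 36.48 N·m
In lb·ft: 36.48/1.356 = 26.9 lb·ft

26.9 lb·ft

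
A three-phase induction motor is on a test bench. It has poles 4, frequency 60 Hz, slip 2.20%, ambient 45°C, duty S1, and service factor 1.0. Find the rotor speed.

n_s = 120f/p = 120×60/4 = 1800 rpm
n = n_s(1 − s) = 1800 × (1 − 0.022) = 1760 rpm

1760 rpm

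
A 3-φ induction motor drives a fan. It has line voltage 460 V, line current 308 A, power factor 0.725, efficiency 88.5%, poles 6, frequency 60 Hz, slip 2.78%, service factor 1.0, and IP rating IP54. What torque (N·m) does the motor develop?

1290 N·m

P_in = √3·V·I·cosφ = 1.732 × 460 × 308 × 0.725 = 177908 W
P_out = η·P_in = 0.885 × 177908 = 157449 W
n_s = 120×60/6 = 1200 rpm; n = 1200×(1−0.0278) = 1167 rpm
ω = 2π×1167/60 = 122.2 rad/s
τ = P_out/ω = 157449/122.2 = 1290 N·m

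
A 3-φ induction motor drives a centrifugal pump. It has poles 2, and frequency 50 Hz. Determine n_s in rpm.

n_s = 120f/p = 120×50/2 = 3000 rpm

3000 rpm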